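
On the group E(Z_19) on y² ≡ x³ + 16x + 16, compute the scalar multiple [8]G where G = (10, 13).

Repeated addition: build up to 8G.
2G: tangent at (10, 13): λ = (3·10² + 16)/(2·13) ≡ 12/7. 7⁻¹ ≡ 11 (mod 19) since 7·11 = 77 ≡ 1, so λ ≡ 12·11 ≡ 18.
  x = λ² - 10 - 10 = 324 - 20 ≡ 0; y = λ·(10 - 0) - 13 ≡ 15. → (0, 15)
3G: (0, 15) + (10, 13). λ = (13 - 15)/(10 - 0) ≡ 17/10 mod 19. 10⁻¹ ≡ 2 (mod 19) since 10·2 = 20 ≡ 1, so λ ≡ 15.
  x = λ² - 0 - 10 = 225 - 10 ≡ 6; y = λ·(0 - 6) - 15 ≡ 9. → (6, 9)
4G: (6, 9) + (10, 13). λ = (13 - 9)/(10 - 6) ≡ 4/4 mod 19. 4⁻¹ ≡ 5 (mod 19), so λ ≡ 1.
  x = λ² - 6 - 10 = 1 - 16 ≡ 4; y = λ·(6 - 4) - 9 ≡ 12. → (4, 12)
5G: (4, 12) + (10, 13). λ = (13 - 12)/(10 - 4) ≡ 1/6 mod 19. 6⁻¹ ≡ 16 (mod 19), so λ ≡ 16.
  x = λ² - 4 - 10 = 256 - 14 ≡ 14; y = λ·(4 - 14) - 12 ≡ 18. → (14, 18)
6G: (14, 18) + (10, 13). λ = (13 - 18)/(10 - 14) ≡ 14/15 mod 19. 15⁻¹ ≡ 14 (mod 19), so λ ≡ 6.
  x = λ² - 14 - 10 = 36 - 24 ≡ 12; y = λ·(14 - 12) - 18 ≡ 13. → (12, 13)
7G: (12, 13) + (10, 13). λ = (13 - 13)/(10 - 12) ≡ 0/17 mod 19. 17⁻¹ ≡ 9 (mod 19), so λ ≡ 0.
  x = λ² - 12 - 10 = 0 - 22 ≡ 16; y = λ·(12 - 16) - 13 ≡ 6. → (16, 6)
8G: (16, 6) + (10, 13). λ = (13 - 6)/(10 - 16) ≡ 7/13 mod 19. 13⁻¹ ≡ 3 (mod 19), so λ ≡ 2.
  x = λ² - 16 - 10 = 4 - 26 ≡ 16; y = λ·(16 - 16) - 6 ≡ 13. → (16, 13)

(16, 13)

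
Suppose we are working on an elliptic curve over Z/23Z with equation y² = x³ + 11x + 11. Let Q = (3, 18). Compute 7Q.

Repeated addition: build up to 7Q.
2Q: tangent at (3, 18): λ = (3·3² + 11)/(2·18) ≡ 15/13. 13⁻¹ ≡ 16 (mod 23), so λ ≡ 15·16 ≡ 10.
  x = λ² - 3 - 3 = 100 - 6 ≡ 2; y = λ·(3 - 2) - 18 ≡ 15. → (2, 15)
3Q: (2, 15) + (3, 18). λ = (18 - 15)/(3 - 2) ≡ 3/1 mod 23. 1⁻¹ ≡ 1 (mod 23), so λ ≡ 3.
  x = λ² - 2 - 3 = 9 - 5 ≡ 4; y = λ·(2 - 4) - 15 ≡ 2. → (4, 2)
4Q: (4, 2) + (3, 18). λ = (18 - 2)/(3 - 4) ≡ 16/22 mod 23. 22⁻¹ ≡ 22 (mod 23) since 22·22 = 484 ≡ 1, so λ ≡ 7.
  x = λ² - 4 - 3 = 49 - 7 ≡ 19; y = λ·(4 - 19) - 2 ≡ 8. → (19, 8)
5Q: (19, 8) + (3, 18). λ = (18 - 8)/(3 - 19) ≡ 10/7 mod 23. 7⁻¹ ≡ 10 (mod 23), so λ ≡ 8.
  x = λ² - 19 - 3 = 64 - 22 ≡ 19; y = λ·(19 - 19) - 8 ≡ 15. → (19, 15)
6Q: (19, 15) + (3, 18). λ = (18 - 15)/(3 - 19) ≡ 3/7 mod 23. 7⁻¹ ≡ 10 (mod 23), so λ ≡ 7.
  x = λ² - 19 - 3 = 49 - 22 ≡ 4; y = λ·(19 - 4) - 15 ≡ 21. → (4, 21)
7Q: (4, 21) + (3, 18). λ = (18 - 21)/(3 - 4) ≡ 20/22 mod 23. 22⁻¹ ≡ 22 (mod 23) since 22·22 = 484 ≡ 1, so λ ≡ 3.
  x = λ² - 4 - 3 = 9 - 7 ≡ 2; y = λ·(4 - 2) - 21 ≡ 8. → (2, 8)

(2, 8)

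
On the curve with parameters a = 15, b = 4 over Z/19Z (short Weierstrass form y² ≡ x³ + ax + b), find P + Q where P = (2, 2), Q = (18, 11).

(8, 16)

(2, 2) + (18, 11). λ = (11 - 2)/(18 - 2) ≡ 9/16 mod 19. 16⁻¹ ≡ 6 (mod 19) since 16·6 = 96 ≡ 1, so λ ≡ 16.
  x = λ² - 2 - 18 = 256 - 20 ≡ 8; y = λ·(2 - 8) - 2 ≡ 16. → (8, 16)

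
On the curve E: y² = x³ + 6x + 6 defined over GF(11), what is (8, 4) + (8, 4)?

(6, 7)

tangent at (8, 4): λ = (3·8² + 6)/(2·4) ≡ 0/8. 8⁻¹ ≡ 7 (mod 11) since 8·7 = 56 ≡ 1, so λ ≡ 0·7 ≡ 0.
  x = λ² - 8 - 8 = 0 - 16 ≡ 6; y = λ·(8 - 6) - 4 ≡ 7. → (6, 7)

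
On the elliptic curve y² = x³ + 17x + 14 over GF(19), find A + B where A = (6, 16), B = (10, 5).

(7, 1)

(6, 16) + (10, 5). λ = (5 - 16)/(10 - 6) ≡ 8/4 mod 19. 4⁻¹ ≡ 5 (mod 19), so λ ≡ 2.
  x = λ² - 6 - 10 = 4 - 16 ≡ 7; y = λ·(6 - 7) - 16 ≡ 1. → (7, 1)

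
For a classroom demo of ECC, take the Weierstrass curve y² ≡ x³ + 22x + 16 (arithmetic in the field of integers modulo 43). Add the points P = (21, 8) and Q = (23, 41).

(21, 8) + (23, 41). λ = (41 - 8)/(23 - 21) ≡ 33/2 mod 43. 2⁻¹ ≡ 22 (mod 43), so λ ≡ 38.
  x = λ² - 21 - 23 = 1444 - 44 ≡ 24; y = λ·(21 - 24) - 8 ≡ 7. → (24, 7)

(24, 7)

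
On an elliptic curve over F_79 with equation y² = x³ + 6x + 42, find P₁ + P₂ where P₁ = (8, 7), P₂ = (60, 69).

(49, 14)

(8, 7) + (60, 69). λ = (69 - 7)/(60 - 8) ≡ 62/52 mod 79. 52⁻¹ ≡ 38 (mod 79) since 52·38 = 1976 ≡ 1, so λ ≡ 65.
  x = λ² - 8 - 60 = 4225 - 68 ≡ 49; y = λ·(8 - 49) - 7 ≡ 14. → (49, 14)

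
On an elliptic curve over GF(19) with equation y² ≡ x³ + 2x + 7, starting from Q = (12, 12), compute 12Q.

(11, 12)

Double-and-add on 12 = (1100)₂. Start with Q = (12, 12) for the leading 1-bit.
double: tangent at (12, 12): λ = (3·12² + 2)/(2·12) ≡ 16/5. 5⁻¹ ≡ 4 (mod 19) since 5·4 = 20 ≡ 1, so λ ≡ 16·4 ≡ 7.
  x = λ² - 12 - 12 = 49 - 24 ≡ 6; y = λ·(12 - 6) - 12 ≡ 11. → (6, 11)
add Q: (6, 11) + (12, 12). λ = (12 - 11)/(12 - 6) ≡ 1/6 mod 19. 6⁻¹ ≡ 16 (mod 19), so λ ≡ 16.
  x = λ² - 6 - 12 = 256 - 18 ≡ 10; y = λ·(6 - 10) - 11 ≡ 1. → (10, 1)
double: tangent at (10, 1): λ = (3·10² + 2)/(2·1) ≡ 17/2. 2⁻¹ ≡ 10 (mod 19) since 2·10 = 20 ≡ 1, so λ ≡ 17·10 ≡ 18.
  x = λ² - 10 - 10 = 324 - 20 ≡ 0; y = λ·(10 - 0) - 1 ≡ 8. → (0, 8)
double: tangent at (0, 8): λ = (3·0² + 2)/(2·8) ≡ 2/16. 16⁻¹ ≡ 6 (mod 19), so λ ≡ 2·6 ≡ 12.
  x = λ² - 0 - 0 = 144 - 0 ≡ 11; y = λ·(0 - 11) - 8 ≡ 12. → (11, 12)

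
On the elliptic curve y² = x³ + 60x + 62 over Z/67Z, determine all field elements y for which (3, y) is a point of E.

x³ + 60x + 62 = 269 ≡ 1 (mod 67).
Square roots of 1 mod 67: 1 and 66 (since 1² = 1 ≡ 1).

1, 66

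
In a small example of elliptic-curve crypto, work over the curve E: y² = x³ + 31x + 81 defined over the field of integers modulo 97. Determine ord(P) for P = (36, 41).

10

2P: tangent at (36, 41): λ = (3·36² + 31)/(2·41) ≡ 39/82. 82⁻¹ ≡ 84 (mod 97), so λ ≡ 39·84 ≡ 75.
  x = λ² - 36 - 36 = 5625 - 72 ≡ 24; y = λ·(36 - 24) - 41 ≡ 83. → (24, 83)
3P: (24, 83) + (36, 41). λ = (41 - 83)/(36 - 24) ≡ 55/12 mod 97. 12⁻¹ ≡ 89 (mod 97), so λ ≡ 45.
  x = λ² - 24 - 36 = 2025 - 60 ≡ 25; y = λ·(24 - 25) - 83 ≡ 66. → (25, 66)
4P: (25, 66) + (36, 41). λ = (41 - 66)/(36 - 25) ≡ 72/11 mod 97. 11⁻¹ ≡ 53 (mod 97) since 11·53 = 583 ≡ 1, so λ ≡ 33.
  x = λ² - 25 - 36 = 1089 - 61 ≡ 58; y = λ·(25 - 58) - 66 ≡ 9. → (58, 9)
5P: (58, 9) + (36, 41). λ = (41 - 9)/(36 - 58) ≡ 32/75 mod 97. 75⁻¹ ≡ 22 (mod 97), so λ ≡ 25.
  x = λ² - 58 - 36 = 625 - 94 ≡ 46; y = λ·(58 - 46) - 9 ≡ 0. → (46, 0)
6P: (46, 0) + (36, 41). λ = (41 - 0)/(36 - 46) ≡ 41/87 mod 97. 87⁻¹ ≡ 29 (mod 97) since 87·29 = 2523 ≡ 1, so λ ≡ 25.
  x = λ² - 46 - 36 = 625 - 82 ≡ 58; y = λ·(46 - 58) - 0 ≡ 88. → (58, 88)
7P: (58, 88) + (36, 41). λ = (41 - 88)/(36 - 58) ≡ 50/75 mod 97. 75⁻¹ ≡ 22 (mod 97) since 75·22 = 1650 ≡ 1, so λ ≡ 33.
  x = λ² - 58 - 36 = 1089 - 94 ≡ 25; y = λ·(58 - 25) - 88 ≡ 31. → (25, 31)
8P: (25, 31) + (36, 41). λ = (41 - 31)/(36 - 25) ≡ 10/11 mod 97. 11⁻¹ ≡ 53 (mod 97), so λ ≡ 45.
  x = λ² - 25 - 36 = 2025 - 61 ≡ 24; y = λ·(25 - 24) - 31 ≡ 14. → (24, 14)
9P: (24, 14) + (36, 41). λ = (41 - 14)/(36 - 24) ≡ 27/12 mod 97. 12⁻¹ ≡ 89 (mod 97) since 12·89 = 1068 ≡ 1, so λ ≡ 75.
  x = λ² - 24 - 36 = 5625 - 60 ≡ 36; y = λ·(24 - 36) - 14 ≡ 56. → (36, 56)
10P: (36, 56) + (36, 41): same x and y₁ ≡ -y₂, so the sum is O.
10P = O, so the order is 10.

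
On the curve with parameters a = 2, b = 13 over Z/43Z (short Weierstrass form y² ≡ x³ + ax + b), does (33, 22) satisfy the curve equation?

y² = 22² ≡ 11; x³ + 2x + 13 = 36016 ≡ 25 (mod 43). 11 ≠ 25.

no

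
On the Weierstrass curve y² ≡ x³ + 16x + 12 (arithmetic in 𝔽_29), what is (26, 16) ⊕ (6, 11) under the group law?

(17, 8)

(26, 16) + (6, 11). λ = (11 - 16)/(6 - 26) ≡ 24/9 mod 29. 9⁻¹ ≡ 13 (mod 29) since 9·13 = 117 ≡ 1, so λ ≡ 22.
  x = λ² - 26 - 6 = 484 - 32 ≡ 17; y = λ·(26 - 17) - 16 ≡ 8. → (17, 8)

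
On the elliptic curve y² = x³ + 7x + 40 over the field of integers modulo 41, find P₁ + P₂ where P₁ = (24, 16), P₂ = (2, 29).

(40, 27)

(24, 16) + (2, 29). λ = (29 - 16)/(2 - 24) ≡ 13/19 mod 41. 19⁻¹ ≡ 13 (mod 41) since 19·13 = 247 ≡ 1, so λ ≡ 5.
  x = λ² - 24 - 2 = 25 - 26 ≡ 40; y = λ·(24 - 40) - 16 ≡ 27. → (40, 27)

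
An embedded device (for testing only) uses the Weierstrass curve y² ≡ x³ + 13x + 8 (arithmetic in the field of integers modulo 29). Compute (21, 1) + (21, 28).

O

The two points share x = 21 and their y-coordinates satisfy 1 + 28 ≡ 0 (mod 29), so they are inverses. Their sum is ∞.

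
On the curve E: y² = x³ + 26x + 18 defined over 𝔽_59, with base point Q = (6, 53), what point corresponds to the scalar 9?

(39, 42)

Double-and-add on 9 = (1001)₂. Start with Q = (6, 53) for the leading 1-bit.
double: tangent at (6, 53): λ = (3·6² + 26)/(2·53) ≡ 16/47. 47⁻¹ ≡ 54 (mod 59), so λ ≡ 16·54 ≡ 38.
  x = λ² - 6 - 6 = 1444 - 12 ≡ 16; y = λ·(6 - 16) - 53 ≡ 39. → (16, 39)
double: tangent at (16, 39): λ = (3·16² + 26)/(2·39) ≡ 27/19. 19⁻¹ ≡ 28 (mod 59), so λ ≡ 27·28 ≡ 48.
  x = λ² - 16 - 16 = 2304 - 32 ≡ 30; y = λ·(16 - 30) - 39 ≡ 56. → (30, 56)
double: tangent at (30, 56): λ = (3·30² + 26)/(2·56) ≡ 12/53. 53⁻¹ ≡ 49 (mod 59), so λ ≡ 12·49 ≡ 57.
  x = λ² - 30 - 30 = 3249 - 60 ≡ 3; y = λ·(30 - 3) - 56 ≡ 8. → (3, 8)
add Q: (3, 8) + (6, 53). λ = (53 - 8)/(6 - 3) ≡ 45/3 mod 59. 3⁻¹ ≡ 20 (mod 59) since 3·20 = 60 ≡ 1, so λ ≡ 15.
  x = λ² - 3 - 6 = 225 - 9 ≡ 39; y = λ·(3 - 39) - 8 ≡ 42. → (39, 42)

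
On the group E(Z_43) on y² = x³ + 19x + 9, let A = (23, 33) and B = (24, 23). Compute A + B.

(23, 33) + (24, 23). λ = (23 - 33)/(24 - 23) ≡ 33/1 mod 43. 1⁻¹ ≡ 1 (mod 43), so λ ≡ 33.
  x = λ² - 23 - 24 = 1089 - 47 ≡ 10; y = λ·(23 - 10) - 33 ≡ 9. → (10, 9)

(10, 9)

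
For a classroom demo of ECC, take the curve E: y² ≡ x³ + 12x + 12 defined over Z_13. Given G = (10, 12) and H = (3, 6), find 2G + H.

(1, 8)

First 2G:
Repeated addition: build up to 2G.
2G: tangent at (10, 12): λ = (3·10² + 12)/(2·12) ≡ 0/11. 11⁻¹ ≡ 6 (mod 13), so λ ≡ 0·6 ≡ 0.
  x = λ² - 10 - 10 = 0 - 20 ≡ 6; y = λ·(10 - 6) - 12 ≡ 1. → (6, 1)
2G = (6, 1).
Finally 2G + H:
(6, 1) + (3, 6). λ = (6 - 1)/(3 - 6) ≡ 5/10 mod 13. 10⁻¹ ≡ 4 (mod 13), so λ ≡ 7.
  x = λ² - 6 - 3 = 49 - 9 ≡ 1; y = λ·(6 - 1) - 1 ≡ 8. → (1, 8)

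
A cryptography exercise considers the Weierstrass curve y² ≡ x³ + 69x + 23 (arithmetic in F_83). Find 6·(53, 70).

(82, 6)

Write G = (53, 70).
Double-and-add on 6 = (110)₂. Start with G = (53, 70) for the leading 1-bit.
double: tangent at (53, 70): λ = (3·53² + 69)/(2·70) ≡ 30/57. 57⁻¹ ≡ 67 (mod 83), so λ ≡ 30·67 ≡ 18.
  x = λ² - 53 - 53 = 324 - 106 ≡ 52; y = λ·(53 - 52) - 70 ≡ 31. → (52, 31)
add G: (52, 31) + (53, 70). λ = (70 - 31)/(53 - 52) ≡ 39/1 mod 83. 1⁻¹ ≡ 1 (mod 83) since 1·1 = 1 ≡ 1, so λ ≡ 39.
  x = λ² - 52 - 53 = 1521 - 105 ≡ 5; y = λ·(52 - 5) - 31 ≡ 59. → (5, 59)
double: tangent at (5, 59): λ = (3·5² + 69)/(2·59) ≡ 61/35. 35⁻¹ ≡ 19 (mod 83), so λ ≡ 61·19 ≡ 80.
  x = λ² - 5 - 5 = 6400 - 10 ≡ 82; y = λ·(5 - 82) - 59 ≡ 6. → (82, 6)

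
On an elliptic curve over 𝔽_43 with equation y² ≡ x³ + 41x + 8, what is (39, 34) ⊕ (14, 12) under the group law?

(26, 17)

(39, 34) + (14, 12). λ = (12 - 34)/(14 - 39) ≡ 21/18 mod 43. 18⁻¹ ≡ 12 (mod 43), so λ ≡ 37.
  x = λ² - 39 - 14 = 1369 - 53 ≡ 26; y = λ·(39 - 26) - 34 ≡ 17. → (26, 17)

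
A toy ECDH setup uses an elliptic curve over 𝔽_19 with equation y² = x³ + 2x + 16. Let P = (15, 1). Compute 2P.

(6, 15)

tangent at (15, 1): λ = (3·15² + 2)/(2·1) ≡ 12/2. 2⁻¹ ≡ 10 (mod 19), so λ ≡ 12·10 ≡ 6.
  x = λ² - 15 - 15 = 36 - 30 ≡ 6; y = λ·(15 - 6) - 1 ≡ 15. → (6, 15)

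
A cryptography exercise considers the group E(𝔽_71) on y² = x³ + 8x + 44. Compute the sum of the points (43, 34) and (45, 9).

(43, 34) + (45, 9). λ = (9 - 34)/(45 - 43) ≡ 46/2 mod 71. 2⁻¹ ≡ 36 (mod 71), so λ ≡ 23.
  x = λ² - 43 - 45 = 529 - 88 ≡ 15; y = λ·(43 - 15) - 34 ≡ 42. → (15, 42)

(15, 42)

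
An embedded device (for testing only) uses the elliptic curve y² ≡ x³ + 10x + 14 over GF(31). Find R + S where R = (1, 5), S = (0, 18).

(13, 27)

(1, 5) + (0, 18). λ = (18 - 5)/(0 - 1) ≡ 13/30 mod 31. 30⁻¹ ≡ 30 (mod 31) since 30·30 = 900 ≡ 1, so λ ≡ 18.
  x = λ² - 1 - 0 = 324 - 1 ≡ 13; y = λ·(1 - 13) - 5 ≡ 27. → (13, 27)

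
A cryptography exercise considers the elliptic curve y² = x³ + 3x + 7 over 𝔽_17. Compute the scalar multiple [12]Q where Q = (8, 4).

(2, 15)

Repeated addition: build up to 12Q.
2Q: tangent at (8, 4): λ = (3·8² + 3)/(2·4) ≡ 8/8. 8⁻¹ ≡ 15 (mod 17), so λ ≡ 8·15 ≡ 1.
  x = λ² - 8 - 8 = 1 - 16 ≡ 2; y = λ·(8 - 2) - 4 ≡ 2. → (2, 2)
3Q: (2, 2) + (8, 4). λ = (4 - 2)/(8 - 2) ≡ 2/6 mod 17. 6⁻¹ ≡ 3 (mod 17), so λ ≡ 6.
  x = λ² - 2 - 8 = 36 - 10 ≡ 9; y = λ·(2 - 9) - 2 ≡ 7. → (9, 7)
4Q: (9, 7) + (8, 4). λ = (4 - 7)/(8 - 9) ≡ 14/16 mod 17. 16⁻¹ ≡ 16 (mod 17) since 16·16 = 256 ≡ 1, so λ ≡ 3.
  x = λ² - 9 - 8 = 9 - 17 ≡ 9; y = λ·(9 - 9) - 7 ≡ 10. → (9, 10)
5Q: (9, 10) + (8, 4). λ = (4 - 10)/(8 - 9) ≡ 11/16 mod 17. 16⁻¹ ≡ 16 (mod 17), so λ ≡ 6.
  x = λ² - 9 - 8 = 36 - 17 ≡ 2; y = λ·(9 - 2) - 10 ≡ 15. → (2, 15)
6Q: (2, 15) + (8, 4). λ = (4 - 15)/(8 - 2) ≡ 6/6 mod 17. 6⁻¹ ≡ 3 (mod 17), so λ ≡ 1.
  x = λ² - 2 - 8 = 1 - 10 ≡ 8; y = λ·(2 - 8) - 15 ≡ 13. → (8, 13)
7Q: (8, 13) + (8, 4): same x and y₁ ≡ -y₂, so the sum is ∞.
8Q: ∞ + (8, 4) = (8, 4) (identity).
9Q: tangent at (8, 4): λ = (3·8² + 3)/(2·4) ≡ 8/8. 8⁻¹ ≡ 15 (mod 17) since 8·15 = 120 ≡ 1, so λ ≡ 8·15 ≡ 1.
  x = λ² - 8 - 8 = 1 - 16 ≡ 2; y = λ·(8 - 2) - 4 ≡ 2. → (2, 2)
10Q: (2, 2) + (8, 4). λ = (4 - 2)/(8 - 2) ≡ 2/6 mod 17. 6⁻¹ ≡ 3 (mod 17) since 6·3 = 18 ≡ 1, so λ ≡ 6.
  x = λ² - 2 - 8 = 36 - 10 ≡ 9; y = λ·(2 - 9) - 2 ≡ 7. → (9, 7)
11Q: (9, 7) + (8, 4). λ = (4 - 7)/(8 - 9) ≡ 14/16 mod 17. 16⁻¹ ≡ 16 (mod 17) since 16·16 = 256 ≡ 1, so λ ≡ 3.
  x = λ² - 9 - 8 = 9 - 17 ≡ 9; y = λ·(9 - 9) - 7 ≡ 10. → (9, 10)
12Q: (9, 10) + (8, 4). λ = (4 - 10)/(8 - 9) ≡ 11/16 mod 17. 16⁻¹ ≡ 16 (mod 17) since 16·16 = 256 ≡ 1, so λ ≡ 6.
  x = λ² - 9 - 8 = 36 - 17 ≡ 2; y = λ·(9 - 2) - 10 ≡ 15. → (2, 15)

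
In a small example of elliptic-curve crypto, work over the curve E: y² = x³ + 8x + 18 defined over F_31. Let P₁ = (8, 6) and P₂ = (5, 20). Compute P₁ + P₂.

(26, 16)

(8, 6) + (5, 20). λ = (20 - 6)/(5 - 8) ≡ 14/28 mod 31. 28⁻¹ ≡ 10 (mod 31), so λ ≡ 16.
  x = λ² - 8 - 5 = 256 - 13 ≡ 26; y = λ·(8 - 26) - 6 ≡ 16. → (26, 16)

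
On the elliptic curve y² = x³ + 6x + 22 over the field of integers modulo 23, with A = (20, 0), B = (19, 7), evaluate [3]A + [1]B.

(10, 22)

First 3A:
Repeated addition: build up to 3A.
2A: (20, 0) + (20, 0): same x and y₁ ≡ -y₂, so the sum is O.
3A: O + (20, 0) = (20, 0) (identity).
3A = (20, 0).
Finally 3A + B:
(20, 0) + (19, 7). λ = (7 - 0)/(19 - 20) ≡ 7/22 mod 23. 22⁻¹ ≡ 22 (mod 23), so λ ≡ 16.
  x = λ² - 20 - 19 = 256 - 39 ≡ 10; y = λ·(20 - 10) - 0 ≡ 22. → (10, 22)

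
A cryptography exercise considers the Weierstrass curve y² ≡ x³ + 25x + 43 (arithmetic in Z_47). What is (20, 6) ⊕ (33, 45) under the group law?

(3, 45)

(20, 6) + (33, 45). λ = (45 - 6)/(33 - 20) ≡ 39/13 mod 47. 13⁻¹ ≡ 29 (mod 47), so λ ≡ 3.
  x = λ² - 20 - 33 = 9 - 53 ≡ 3; y = λ·(20 - 3) - 6 ≡ 45. → (3, 45)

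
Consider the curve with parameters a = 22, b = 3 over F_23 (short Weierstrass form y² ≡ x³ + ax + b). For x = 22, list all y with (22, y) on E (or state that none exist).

x³ + 22x + 3 = 11135 ≡ 3 (mod 23).
Square roots of 3 mod 23: 7 and 16 (since 7² = 49 ≡ 3).

7, 16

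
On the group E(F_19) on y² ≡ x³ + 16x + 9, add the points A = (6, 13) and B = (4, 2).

(6, 13) + (4, 2). λ = (2 - 13)/(4 - 6) ≡ 8/17 mod 19. 17⁻¹ ≡ 9 (mod 19), so λ ≡ 15.
  x = λ² - 6 - 4 = 225 - 10 ≡ 6; y = λ·(6 - 6) - 13 ≡ 6. → (6, 6)

(6, 6)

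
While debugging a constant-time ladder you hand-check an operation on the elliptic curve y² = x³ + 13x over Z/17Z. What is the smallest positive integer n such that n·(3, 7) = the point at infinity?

2P: tangent at (3, 7): λ = (3·3² + 13)/(2·7) ≡ 6/14. 14⁻¹ ≡ 11 (mod 17), so λ ≡ 6·11 ≡ 15.
  x = λ² - 3 - 3 = 225 - 6 ≡ 15; y = λ·(3 - 15) - 7 ≡ 0. → (15, 0)
3P: (15, 0) + (3, 7). λ = (7 - 0)/(3 - 15) ≡ 7/5 mod 17. 5⁻¹ ≡ 7 (mod 17) since 5·7 = 35 ≡ 1, so λ ≡ 15.
  x = λ² - 15 - 3 = 225 - 18 ≡ 3; y = λ·(15 - 3) - 0 ≡ 10. → (3, 10)
4P: (3, 10) + (3, 7): same x and y₁ ≡ -y₂, so the sum is the point at infinity.
4P = the point at infinity, so the order is 4.

4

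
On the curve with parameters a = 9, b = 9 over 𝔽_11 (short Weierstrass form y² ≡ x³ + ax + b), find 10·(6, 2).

(6, 2)

Write Q = (6, 2).
Double-and-add on 10 = (1010)₂. Start with Q = (6, 2) for the leading 1-bit.
double: tangent at (6, 2): λ = (3·6² + 9)/(2·2) ≡ 7/4. 4⁻¹ ≡ 3 (mod 11) since 4·3 = 12 ≡ 1, so λ ≡ 7·3 ≡ 10.
  x = λ² - 6 - 6 = 100 - 12 ≡ 0; y = λ·(6 - 0) - 2 ≡ 3. → (0, 3)
double: tangent at (0, 3): λ = (3·0² + 9)/(2·3) ≡ 9/6. 6⁻¹ ≡ 2 (mod 11), so λ ≡ 9·2 ≡ 7.
  x = λ² - 0 - 0 = 49 - 0 ≡ 5; y = λ·(0 - 5) - 3 ≡ 6. → (5, 6)
add Q: (5, 6) + (6, 2). λ = (2 - 6)/(6 - 5) ≡ 7/1 mod 11. 1⁻¹ ≡ 1 (mod 11) since 1·1 = 1 ≡ 1, so λ ≡ 7.
  x = λ² - 5 - 6 = 49 - 11 ≡ 5; y = λ·(5 - 5) - 6 ≡ 5. → (5, 5)
double: tangent at (5, 5): λ = (3·5² + 9)/(2·5) ≡ 7/10. 10⁻¹ ≡ 10 (mod 11), so λ ≡ 7·10 ≡ 4.
  x = λ² - 5 - 5 = 16 - 10 ≡ 6; y = λ·(5 - 6) - 5 ≡ 2. → (6, 2)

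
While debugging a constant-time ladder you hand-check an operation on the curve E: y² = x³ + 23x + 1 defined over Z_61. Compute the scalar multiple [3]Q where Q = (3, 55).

(31, 26)

Repeated addition: build up to 3Q.
2Q: tangent at (3, 55): λ = (3·3² + 23)/(2·55) ≡ 50/49. 49⁻¹ ≡ 5 (mod 61), so λ ≡ 50·5 ≡ 6.
  x = λ² - 3 - 3 = 36 - 6 ≡ 30; y = λ·(3 - 30) - 55 ≡ 27. → (30, 27)
3Q: (30, 27) + (3, 55). λ = (55 - 27)/(3 - 30) ≡ 28/34 mod 61. 34⁻¹ ≡ 9 (mod 61) since 34·9 = 306 ≡ 1, so λ ≡ 8.
  x = λ² - 30 - 3 = 64 - 33 ≡ 31; y = λ·(30 - 31) - 27 ≡ 26. → (31, 26)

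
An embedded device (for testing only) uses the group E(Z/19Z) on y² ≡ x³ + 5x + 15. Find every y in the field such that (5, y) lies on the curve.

none

x³ + 5x + 15 = 165 ≡ 13 (mod 19).
13 is a non-residue mod 19; no y exists.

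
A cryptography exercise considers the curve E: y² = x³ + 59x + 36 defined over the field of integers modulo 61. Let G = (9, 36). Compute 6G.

(35, 43)

Repeated addition: build up to 6G.
2G: tangent at (9, 36): λ = (3·9² + 59)/(2·36) ≡ 58/11. 11⁻¹ ≡ 50 (mod 61), so λ ≡ 58·50 ≡ 33.
  x = λ² - 9 - 9 = 1089 - 18 ≡ 34; y = λ·(9 - 34) - 36 ≡ 54. → (34, 54)
3G: (34, 54) + (9, 36). λ = (36 - 54)/(9 - 34) ≡ 43/36 mod 61. 36⁻¹ ≡ 39 (mod 61) since 36·39 = 1404 ≡ 1, so λ ≡ 30.
  x = λ² - 34 - 9 = 900 - 43 ≡ 3; y = λ·(34 - 3) - 54 ≡ 22. → (3, 22)
4G: (3, 22) + (9, 36). λ = (36 - 22)/(9 - 3) ≡ 14/6 mod 61. 6⁻¹ ≡ 51 (mod 61), so λ ≡ 43.
  x = λ² - 3 - 9 = 1849 - 12 ≡ 7; y = λ·(3 - 7) - 22 ≡ 50. → (7, 50)
5G: (7, 50) + (9, 36). λ = (36 - 50)/(9 - 7) ≡ 47/2 mod 61. 2⁻¹ ≡ 31 (mod 61), so λ ≡ 54.
  x = λ² - 7 - 9 = 2916 - 16 ≡ 33; y = λ·(7 - 33) - 50 ≡ 10. → (33, 10)
6G: (33, 10) + (9, 36). λ = (36 - 10)/(9 - 33) ≡ 26/37 mod 61. 37⁻¹ ≡ 33 (mod 61), so λ ≡ 4.
  x = λ² - 33 - 9 = 16 - 42 ≡ 35; y = λ·(33 - 35) - 10 ≡ 43. → (35, 43)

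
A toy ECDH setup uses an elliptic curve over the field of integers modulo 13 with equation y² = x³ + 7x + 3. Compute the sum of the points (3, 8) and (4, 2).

(3, 5)

(3, 8) + (4, 2). λ = (2 - 8)/(4 - 3) ≡ 7/1 mod 13. 1⁻¹ ≡ 1 (mod 13), so λ ≡ 7.
  x = λ² - 3 - 4 = 49 - 7 ≡ 3; y = λ·(3 - 3) - 8 ≡ 5. → (3, 5)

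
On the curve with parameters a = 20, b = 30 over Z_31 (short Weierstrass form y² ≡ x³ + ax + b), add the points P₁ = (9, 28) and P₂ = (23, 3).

(9, 28) + (23, 3). λ = (3 - 28)/(23 - 9) ≡ 6/14 mod 31. 14⁻¹ ≡ 20 (mod 31), so λ ≡ 27.
  x = λ² - 9 - 23 = 729 - 32 ≡ 15; y = λ·(9 - 15) - 28 ≡ 27. → (15, 27)

(15, 27)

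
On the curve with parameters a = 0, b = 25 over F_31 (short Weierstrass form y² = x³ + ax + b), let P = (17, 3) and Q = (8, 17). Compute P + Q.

(17, 3) + (8, 17). λ = (17 - 3)/(8 - 17) ≡ 14/22 mod 31. 22⁻¹ ≡ 24 (mod 31) since 22·24 = 528 ≡ 1, so λ ≡ 26.
  x = λ² - 17 - 8 = 676 - 25 ≡ 0; y = λ·(17 - 0) - 3 ≡ 5. → (0, 5)

(0, 5)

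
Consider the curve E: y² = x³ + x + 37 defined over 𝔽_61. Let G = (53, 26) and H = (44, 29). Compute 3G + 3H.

(45, 45)

First 3G:
Repeated addition: build up to 3G.
2G: tangent at (53, 26): λ = (3·53² + 1)/(2·26) ≡ 10/52. 52⁻¹ ≡ 27 (mod 61), so λ ≡ 10·27 ≡ 26.
  x = λ² - 53 - 53 = 676 - 106 ≡ 21; y = λ·(53 - 21) - 26 ≡ 13. → (21, 13)
3G: (21, 13) + (53, 26). λ = (26 - 13)/(53 - 21) ≡ 13/32 mod 61. 32⁻¹ ≡ 21 (mod 61) since 32·21 = 672 ≡ 1, so λ ≡ 29.
  x = λ² - 21 - 53 = 841 - 74 ≡ 35; y = λ·(21 - 35) - 13 ≡ 8. → (35, 8)
3G = (35, 8).
Next 3H:
Repeated addition: build up to 3H.
2H: tangent at (44, 29): λ = (3·44² + 1)/(2·29) ≡ 14/58. 58⁻¹ ≡ 20 (mod 61) since 58·20 = 1160 ≡ 1, so λ ≡ 14·20 ≡ 36.
  x = λ² - 44 - 44 = 1296 - 88 ≡ 49; y = λ·(44 - 49) - 29 ≡ 35. → (49, 35)
3H: (49, 35) + (44, 29). λ = (29 - 35)/(44 - 49) ≡ 55/56 mod 61. 56⁻¹ ≡ 12 (mod 61) since 56·12 = 672 ≡ 1, so λ ≡ 50.
  x = λ² - 49 - 44 = 2500 - 93 ≡ 28; y = λ·(49 - 28) - 35 ≡ 39. → (28, 39)
3H = (28, 39).
Finally 3G + 3H:
(35, 8) + (28, 39). λ = (39 - 8)/(28 - 35) ≡ 31/54 mod 61. 54⁻¹ ≡ 26 (mod 61) since 54·26 = 1404 ≡ 1, so λ ≡ 13.
  x = λ² - 35 - 28 = 169 - 63 ≡ 45; y = λ·(35 - 45) - 8 ≡ 45. → (45, 45)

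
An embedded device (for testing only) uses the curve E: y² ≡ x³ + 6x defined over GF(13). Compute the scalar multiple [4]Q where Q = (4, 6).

Double-and-add on 4 = (100)₂. Start with Q = (4, 6) for the leading 1-bit.
double: tangent at (4, 6): λ = (3·4² + 6)/(2·6) ≡ 2/12. 12⁻¹ ≡ 12 (mod 13), so λ ≡ 2·12 ≡ 11.
  x = λ² - 4 - 4 = 121 - 8 ≡ 9; y = λ·(4 - 9) - 6 ≡ 4. → (9, 4)
double: tangent at (9, 4): λ = (3·9² + 6)/(2·4) ≡ 2/8. 8⁻¹ ≡ 5 (mod 13), so λ ≡ 2·5 ≡ 10.
  x = λ² - 9 - 9 = 100 - 18 ≡ 4; y = λ·(9 - 4) - 4 ≡ 7. → (4, 7)

(4, 7)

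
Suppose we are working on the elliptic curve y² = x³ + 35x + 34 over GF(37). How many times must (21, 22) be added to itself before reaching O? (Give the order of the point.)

5

2P: tangent at (21, 22): λ = (3·21² + 35)/(2·22) ≡ 26/7. 7⁻¹ ≡ 16 (mod 37), so λ ≡ 26·16 ≡ 9.
  x = λ² - 21 - 21 = 81 - 42 ≡ 2; y = λ·(21 - 2) - 22 ≡ 1. → (2, 1)
3P: (2, 1) + (21, 22). λ = (22 - 1)/(21 - 2) ≡ 21/19 mod 37. 19⁻¹ ≡ 2 (mod 37) since 19·2 = 38 ≡ 1, so λ ≡ 5.
  x = λ² - 2 - 21 = 25 - 23 ≡ 2; y = λ·(2 - 2) - 1 ≡ 36. → (2, 36)
4P: (2, 36) + (21, 22). λ = (22 - 36)/(21 - 2) ≡ 23/19 mod 37. 19⁻¹ ≡ 2 (mod 37), so λ ≡ 9.
  x = λ² - 2 - 21 = 81 - 23 ≡ 21; y = λ·(2 - 21) - 36 ≡ 15. → (21, 15)
5P: (21, 15) + (21, 22): same x and y₁ ≡ -y₂, so the sum is O.
5P = O, so the order is 5.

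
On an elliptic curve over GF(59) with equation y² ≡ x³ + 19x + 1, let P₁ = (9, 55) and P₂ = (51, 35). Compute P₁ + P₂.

(9, 55) + (51, 35). λ = (35 - 55)/(51 - 9) ≡ 39/42 mod 59. 42⁻¹ ≡ 52 (mod 59), so λ ≡ 22.
  x = λ² - 9 - 51 = 484 - 60 ≡ 11; y = λ·(9 - 11) - 55 ≡ 19. → (11, 19)

(11, 19)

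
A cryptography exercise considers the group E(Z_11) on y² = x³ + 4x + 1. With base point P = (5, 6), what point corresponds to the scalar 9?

O

Double-and-add on 9 = (1001)₂. Start with P = (5, 6) for the leading 1-bit.
double: tangent at (5, 6): λ = (3·5² + 4)/(2·6) ≡ 2/1. 1⁻¹ ≡ 1 (mod 11) since 1·1 = 1 ≡ 1, so λ ≡ 2·1 ≡ 2.
  x = λ² - 5 - 5 = 4 - 10 ≡ 5; y = λ·(5 - 5) - 6 ≡ 5. → (5, 5)
double: tangent at (5, 5): λ = (3·5² + 4)/(2·5) ≡ 2/10. 10⁻¹ ≡ 10 (mod 11) since 10·10 = 100 ≡ 1, so λ ≡ 2·10 ≡ 9.
  x = λ² - 5 - 5 = 81 - 10 ≡ 5; y = λ·(5 - 5) - 5 ≡ 6. → (5, 6)
double: tangent at (5, 6): λ = (3·5² + 4)/(2·6) ≡ 2/1. 1⁻¹ ≡ 1 (mod 11), so λ ≡ 2·1 ≡ 2.
  x = λ² - 5 - 5 = 4 - 10 ≡ 5; y = λ·(5 - 5) - 6 ≡ 5. → (5, 5)
add P: (5, 5) + (5, 6): same x and y₁ ≡ -y₂, so the sum is O.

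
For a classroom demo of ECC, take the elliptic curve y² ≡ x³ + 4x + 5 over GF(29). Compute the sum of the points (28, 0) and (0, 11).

(28, 0) + (0, 11). λ = (11 - 0)/(0 - 28) ≡ 11/1 mod 29. 1⁻¹ ≡ 1 (mod 29), so λ ≡ 11.
  x = λ² - 28 - 0 = 121 - 28 ≡ 6; y = λ·(28 - 6) - 0 ≡ 10. → (6, 10)

(6, 10)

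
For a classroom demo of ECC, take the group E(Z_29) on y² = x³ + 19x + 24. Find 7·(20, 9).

O

Write P = (20, 9).
Repeated addition: build up to 7P.
2P: tangent at (20, 9): λ = (3·20² + 19)/(2·9) ≡ 1/18. 18⁻¹ ≡ 21 (mod 29) since 18·21 = 378 ≡ 1, so λ ≡ 1·21 ≡ 21.
  x = λ² - 20 - 20 = 441 - 40 ≡ 24; y = λ·(20 - 24) - 9 ≡ 23. → (24, 23)
3P: (24, 23) + (20, 9). λ = (9 - 23)/(20 - 24) ≡ 15/25 mod 29. 25⁻¹ ≡ 7 (mod 29), so λ ≡ 18.
  x = λ² - 24 - 20 = 324 - 44 ≡ 19; y = λ·(24 - 19) - 23 ≡ 9. → (19, 9)
4P: (19, 9) + (20, 9). λ = (9 - 9)/(20 - 19) ≡ 0/1 mod 29. 1⁻¹ ≡ 1 (mod 29) since 1·1 = 1 ≡ 1, so λ ≡ 0.
  x = λ² - 19 - 20 = 0 - 39 ≡ 19; y = λ·(19 - 19) - 9 ≡ 20. → (19, 20)
5P: (19, 20) + (20, 9). λ = (9 - 20)/(20 - 19) ≡ 18/1 mod 29. 1⁻¹ ≡ 1 (mod 29) since 1·1 = 1 ≡ 1, so λ ≡ 18.
  x = λ² - 19 - 20 = 324 - 39 ≡ 24; y = λ·(19 - 24) - 20 ≡ 6. → (24, 6)
6P: (24, 6) + (20, 9). λ = (9 - 6)/(20 - 24) ≡ 3/25 mod 29. 25⁻¹ ≡ 7 (mod 29), so λ ≡ 21.
  x = λ² - 24 - 20 = 441 - 44 ≡ 20; y = λ·(24 - 20) - 6 ≡ 20. → (20, 20)
7P: (20, 20) + (20, 9): same x and y₁ ≡ -y₂, so the sum is 𝒪.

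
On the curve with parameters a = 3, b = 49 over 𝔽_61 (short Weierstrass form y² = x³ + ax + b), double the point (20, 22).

tangent at (20, 22): λ = (3·20² + 3)/(2·22) ≡ 44/44. 44⁻¹ ≡ 43 (mod 61), so λ ≡ 44·43 ≡ 1.
  x = λ² - 20 - 20 = 1 - 40 ≡ 22; y = λ·(20 - 22) - 22 ≡ 37. → (22, 37)

(22, 37)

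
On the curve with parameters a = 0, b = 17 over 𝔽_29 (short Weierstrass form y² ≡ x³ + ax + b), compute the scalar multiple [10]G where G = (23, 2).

(8, 23)

Double-and-add on 10 = (1010)₂. Start with G = (23, 2) for the leading 1-bit.
double: tangent at (23, 2): λ = (3·23² + 0)/(2·2) ≡ 21/4. 4⁻¹ ≡ 22 (mod 29) since 4·22 = 88 ≡ 1, so λ ≡ 21·22 ≡ 27.
  x = λ² - 23 - 23 = 729 - 46 ≡ 16; y = λ·(23 - 16) - 2 ≡ 13. → (16, 13)
double: tangent at (16, 13): λ = (3·16² + 0)/(2·13) ≡ 14/26. 26⁻¹ ≡ 19 (mod 29), so λ ≡ 14·19 ≡ 5.
  x = λ² - 16 - 16 = 25 - 32 ≡ 22; y = λ·(16 - 22) - 13 ≡ 15. → (22, 15)
add G: (22, 15) + (23, 2). λ = (2 - 15)/(23 - 22) ≡ 16/1 mod 29. 1⁻¹ ≡ 1 (mod 29) since 1·1 = 1 ≡ 1, so λ ≡ 16.
  x = λ² - 22 - 23 = 256 - 45 ≡ 8; y = λ·(22 - 8) - 15 ≡ 6. → (8, 6)
double: tangent at (8, 6): λ = (3·8² + 0)/(2·6) ≡ 18/12. 12⁻¹ ≡ 17 (mod 29) since 12·17 = 204 ≡ 1, so λ ≡ 18·17 ≡ 16.
  x = λ² - 8 - 8 = 256 - 16 ≡ 8; y = λ·(8 - 8) - 6 ≡ 23. → (8, 23)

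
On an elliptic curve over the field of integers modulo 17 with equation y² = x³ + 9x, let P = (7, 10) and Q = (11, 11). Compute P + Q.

(7, 10) + (11, 11). λ = (11 - 10)/(11 - 7) ≡ 1/4 mod 17. 4⁻¹ ≡ 13 (mod 17), so λ ≡ 13.
  x = λ² - 7 - 11 = 169 - 18 ≡ 15; y = λ·(7 - 15) - 10 ≡ 5. → (15, 5)

(15, 5)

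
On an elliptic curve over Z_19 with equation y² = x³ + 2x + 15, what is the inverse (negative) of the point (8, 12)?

-(8, 12) = (8, -12 mod 19) = (8, 7).

(8, 7)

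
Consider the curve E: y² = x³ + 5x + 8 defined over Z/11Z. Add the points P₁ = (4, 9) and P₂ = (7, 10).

(5, 9)

(4, 9) + (7, 10). λ = (10 - 9)/(7 - 4) ≡ 1/3 mod 11. 3⁻¹ ≡ 4 (mod 11) since 3·4 = 12 ≡ 1, so λ ≡ 4.
  x = λ² - 4 - 7 = 16 - 11 ≡ 5; y = λ·(4 - 5) - 9 ≡ 9. → (5, 9)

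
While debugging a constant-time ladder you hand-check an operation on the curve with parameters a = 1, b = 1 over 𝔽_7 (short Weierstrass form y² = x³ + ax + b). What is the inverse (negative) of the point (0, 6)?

(0, 1)

-(0, 6) = (0, -6 mod 7) = (0, 1).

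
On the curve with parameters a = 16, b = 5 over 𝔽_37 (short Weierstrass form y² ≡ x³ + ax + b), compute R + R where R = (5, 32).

tangent at (5, 32): λ = (3·5² + 16)/(2·32) ≡ 17/27. 27⁻¹ ≡ 11 (mod 37), so λ ≡ 17·11 ≡ 2.
  x = λ² - 5 - 5 = 4 - 10 ≡ 31; y = λ·(5 - 31) - 32 ≡ 27. → (31, 27)

(31, 27)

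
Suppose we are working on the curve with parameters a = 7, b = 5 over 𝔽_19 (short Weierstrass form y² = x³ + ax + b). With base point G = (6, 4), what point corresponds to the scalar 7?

Double-and-add on 7 = (111)₂. Start with G = (6, 4) for the leading 1-bit.
double: tangent at (6, 4): λ = (3·6² + 7)/(2·4) ≡ 1/8. 8⁻¹ ≡ 12 (mod 19) since 8·12 = 96 ≡ 1, so λ ≡ 1·12 ≡ 12.
  x = λ² - 6 - 6 = 144 - 12 ≡ 18; y = λ·(6 - 18) - 4 ≡ 4. → (18, 4)
add G: (18, 4) + (6, 4). λ = (4 - 4)/(6 - 18) ≡ 0/7 mod 19. 7⁻¹ ≡ 11 (mod 19) since 7·11 = 77 ≡ 1, so λ ≡ 0.
  x = λ² - 18 - 6 = 0 - 24 ≡ 14; y = λ·(18 - 14) - 4 ≡ 15. → (14, 15)
double: tangent at (14, 15): λ = (3·14² + 7)/(2·15) ≡ 6/11. 11⁻¹ ≡ 7 (mod 19) since 11·7 = 77 ≡ 1, so λ ≡ 6·7 ≡ 4.
  x = λ² - 14 - 14 = 16 - 28 ≡ 7; y = λ·(14 - 7) - 15 ≡ 13. → (7, 13)
add G: (7, 13) + (6, 4). λ = (4 - 13)/(6 - 7) ≡ 10/18 mod 19. 18⁻¹ ≡ 18 (mod 19) since 18·18 = 324 ≡ 1, so λ ≡ 9.
  x = λ² - 7 - 6 = 81 - 13 ≡ 11; y = λ·(7 - 11) - 13 ≡ 8. → (11, 8)

(11, 8)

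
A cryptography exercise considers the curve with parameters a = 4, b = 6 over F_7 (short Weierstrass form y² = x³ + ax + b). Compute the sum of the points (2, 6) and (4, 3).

(2, 6) + (4, 3). λ = (3 - 6)/(4 - 2) ≡ 4/2 mod 7. 2⁻¹ ≡ 4 (mod 7) since 2·4 = 8 ≡ 1, so λ ≡ 2.
  x = λ² - 2 - 4 = 4 - 6 ≡ 5; y = λ·(2 - 5) - 6 ≡ 2. → (5, 2)

(5, 2)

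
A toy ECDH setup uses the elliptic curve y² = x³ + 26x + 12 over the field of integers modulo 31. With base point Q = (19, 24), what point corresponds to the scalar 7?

(28, 0)

Double-and-add on 7 = (111)₂. Start with Q = (19, 24) for the leading 1-bit.
double: tangent at (19, 24): λ = (3·19² + 26)/(2·24) ≡ 24/17. 17⁻¹ ≡ 11 (mod 31) since 17·11 = 187 ≡ 1, so λ ≡ 24·11 ≡ 16.
  x = λ² - 19 - 19 = 256 - 38 ≡ 1; y = λ·(19 - 1) - 24 ≡ 16. → (1, 16)
add Q: (1, 16) + (19, 24). λ = (24 - 16)/(19 - 1) ≡ 8/18 mod 31. 18⁻¹ ≡ 19 (mod 31), so λ ≡ 28.
  x = λ² - 1 - 19 = 784 - 20 ≡ 20; y = λ·(1 - 20) - 16 ≡ 10. → (20, 10)
double: tangent at (20, 10): λ = (3·20² + 26)/(2·10) ≡ 17/20. 20⁻¹ ≡ 14 (mod 31), so λ ≡ 17·14 ≡ 21.
  x = λ² - 20 - 20 = 441 - 40 ≡ 29; y = λ·(20 - 29) - 10 ≡ 18. → (29, 18)
add Q: (29, 18) + (19, 24). λ = (24 - 18)/(19 - 29) ≡ 6/21 mod 31. 21⁻¹ ≡ 3 (mod 31), so λ ≡ 18.
  x = λ² - 29 - 19 = 324 - 48 ≡ 28; y = λ·(29 - 28) - 18 ≡ 0. → (28, 0)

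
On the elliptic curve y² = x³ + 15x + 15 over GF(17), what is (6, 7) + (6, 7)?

tangent at (6, 7): λ = (3·6² + 15)/(2·7) ≡ 4/14. 14⁻¹ ≡ 11 (mod 17), so λ ≡ 4·11 ≡ 10.
  x = λ² - 6 - 6 = 100 - 12 ≡ 3; y = λ·(6 - 3) - 7 ≡ 6. → (3, 6)

(3, 6)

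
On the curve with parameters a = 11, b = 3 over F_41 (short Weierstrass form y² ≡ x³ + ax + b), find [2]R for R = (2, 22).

tangent at (2, 22): λ = (3·2² + 11)/(2·22) ≡ 23/3. 3⁻¹ ≡ 14 (mod 41) since 3·14 = 42 ≡ 1, so λ ≡ 23·14 ≡ 35.
  x = λ² - 2 - 2 = 1225 - 4 ≡ 32; y = λ·(2 - 32) - 22 ≡ 35. → (32, 35)

(32, 35)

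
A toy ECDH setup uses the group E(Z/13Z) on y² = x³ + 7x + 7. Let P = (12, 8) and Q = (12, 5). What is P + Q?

O

The two points share x = 12 and their y-coordinates satisfy 8 + 5 ≡ 0 (mod 13), so they are inverses. Their sum is ∞.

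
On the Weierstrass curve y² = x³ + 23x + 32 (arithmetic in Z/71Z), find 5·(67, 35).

(41, 48)

Write P = (67, 35).
Double-and-add on 5 = (101)₂. Start with P = (67, 35) for the leading 1-bit.
double: tangent at (67, 35): λ = (3·67² + 23)/(2·35) ≡ 0/70. 70⁻¹ ≡ 70 (mod 71), so λ ≡ 0·70 ≡ 0.
  x = λ² - 67 - 67 = 0 - 134 ≡ 8; y = λ·(67 - 8) - 35 ≡ 36. → (8, 36)
double: tangent at (8, 36): λ = (3·8² + 23)/(2·36) ≡ 2/1. 1⁻¹ ≡ 1 (mod 71) since 1·1 = 1 ≡ 1, so λ ≡ 2·1 ≡ 2.
  x = λ² - 8 - 8 = 4 - 16 ≡ 59; y = λ·(8 - 59) - 36 ≡ 4. → (59, 4)
add P: (59, 4) + (67, 35). λ = (35 - 4)/(67 - 59) ≡ 31/8 mod 71. 8⁻¹ ≡ 9 (mod 71), so λ ≡ 66.
  x = λ² - 59 - 67 = 4356 - 126 ≡ 41; y = λ·(59 - 41) - 4 ≡ 48. → (41, 48)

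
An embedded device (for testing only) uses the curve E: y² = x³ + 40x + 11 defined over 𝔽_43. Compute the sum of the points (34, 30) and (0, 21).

(34, 30) + (0, 21). λ = (21 - 30)/(0 - 34) ≡ 34/9 mod 43. 9⁻¹ ≡ 24 (mod 43) since 9·24 = 216 ≡ 1, so λ ≡ 42.
  x = λ² - 34 - 0 = 1764 - 34 ≡ 10; y = λ·(34 - 10) - 30 ≡ 32. → (10, 32)

(10, 32)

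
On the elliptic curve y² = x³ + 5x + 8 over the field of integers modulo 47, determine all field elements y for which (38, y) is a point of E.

x³ + 5x + 8 = 55070 ≡ 33 (mod 47).
33 is a non-residue mod 47; no y exists.

none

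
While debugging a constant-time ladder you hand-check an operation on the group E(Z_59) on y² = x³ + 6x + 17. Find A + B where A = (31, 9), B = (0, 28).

(18, 23)

(31, 9) + (0, 28). λ = (28 - 9)/(0 - 31) ≡ 19/28 mod 59. 28⁻¹ ≡ 19 (mod 59), so λ ≡ 7.
  x = λ² - 31 - 0 = 49 - 31 ≡ 18; y = λ·(31 - 18) - 9 ≡ 23. → (18, 23)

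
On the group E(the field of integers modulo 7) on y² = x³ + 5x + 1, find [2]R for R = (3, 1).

(5, 2)

tangent at (3, 1): λ = (3·3² + 5)/(2·1) ≡ 4/2. 2⁻¹ ≡ 4 (mod 7) since 2·4 = 8 ≡ 1, so λ ≡ 4·4 ≡ 2.
  x = λ² - 3 - 3 = 4 - 6 ≡ 5; y = λ·(3 - 5) - 1 ≡ 2. → (5, 2)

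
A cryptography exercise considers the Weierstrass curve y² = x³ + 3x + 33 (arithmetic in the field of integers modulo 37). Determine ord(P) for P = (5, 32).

7

2P: tangent at (5, 32): λ = (3·5² + 3)/(2·32) ≡ 4/27. 27⁻¹ ≡ 11 (mod 37) since 27·11 = 297 ≡ 1, so λ ≡ 4·11 ≡ 7.
  x = λ² - 5 - 5 = 49 - 10 ≡ 2; y = λ·(5 - 2) - 32 ≡ 26. → (2, 26)
3P: (2, 26) + (5, 32). λ = (32 - 26)/(5 - 2) ≡ 6/3 mod 37. 3⁻¹ ≡ 25 (mod 37), so λ ≡ 2.
  x = λ² - 2 - 5 = 4 - 7 ≡ 34; y = λ·(2 - 34) - 26 ≡ 21. → (34, 21)
4P: (34, 21) + (5, 32). λ = (32 - 21)/(5 - 34) ≡ 11/8 mod 37. 8⁻¹ ≡ 14 (mod 37), so λ ≡ 6.
  x = λ² - 34 - 5 = 36 - 39 ≡ 34; y = λ·(34 - 34) - 21 ≡ 16. → (34, 16)
5P: (34, 16) + (5, 32). λ = (32 - 16)/(5 - 34) ≡ 16/8 mod 37. 8⁻¹ ≡ 14 (mod 37) since 8·14 = 112 ≡ 1, so λ ≡ 2.
  x = λ² - 34 - 5 = 4 - 39 ≡ 2; y = λ·(34 - 2) - 16 ≡ 11. → (2, 11)
6P: (2, 11) + (5, 32). λ = (32 - 11)/(5 - 2) ≡ 21/3 mod 37. 3⁻¹ ≡ 25 (mod 37), so λ ≡ 7.
  x = λ² - 2 - 5 = 49 - 7 ≡ 5; y = λ·(2 - 5) - 11 ≡ 5. → (5, 5)
7P: (5, 5) + (5, 32): same x and y₁ ≡ -y₂, so the sum is 𝒪.
7P = 𝒪, so the order is 7.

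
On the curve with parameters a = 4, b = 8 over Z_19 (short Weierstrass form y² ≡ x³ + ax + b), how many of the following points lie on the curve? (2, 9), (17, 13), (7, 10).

(2, 9): 9² ≡ 5, rhs ≡ 5 → on.
(17, 13): 13² ≡ 17, rhs ≡ 11 → off.
(7, 10): 10² ≡ 5, rhs ≡ 18 → off.

1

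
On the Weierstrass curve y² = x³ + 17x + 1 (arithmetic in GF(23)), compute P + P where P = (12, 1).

(12, 22)

tangent at (12, 1): λ = (3·12² + 17)/(2·1) ≡ 12/2. 2⁻¹ ≡ 12 (mod 23), so λ ≡ 12·12 ≡ 6.
  x = λ² - 12 - 12 = 36 - 24 ≡ 12; y = λ·(12 - 12) - 1 ≡ 22. → (12, 22)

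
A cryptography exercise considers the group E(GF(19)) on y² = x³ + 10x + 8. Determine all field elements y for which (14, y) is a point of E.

x³ + 10x + 8 = 2892 ≡ 4 (mod 19).
Square roots of 4 mod 19: 2 and 17 (since 2² = 4 ≡ 4).

2, 17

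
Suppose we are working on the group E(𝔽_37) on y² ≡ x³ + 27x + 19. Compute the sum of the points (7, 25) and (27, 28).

(7, 12)

(7, 25) + (27, 28). λ = (28 - 25)/(27 - 7) ≡ 3/20 mod 37. 20⁻¹ ≡ 13 (mod 37), so λ ≡ 2.
  x = λ² - 7 - 27 = 4 - 34 ≡ 7; y = λ·(7 - 7) - 25 ≡ 12. → (7, 12)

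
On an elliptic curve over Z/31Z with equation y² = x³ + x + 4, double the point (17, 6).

(28, 25)

tangent at (17, 6): λ = (3·17² + 1)/(2·6) ≡ 0/12. 12⁻¹ ≡ 13 (mod 31), so λ ≡ 0·13 ≡ 0.
  x = λ² - 17 - 17 = 0 - 34 ≡ 28; y = λ·(17 - 28) - 6 ≡ 25. → (28, 25)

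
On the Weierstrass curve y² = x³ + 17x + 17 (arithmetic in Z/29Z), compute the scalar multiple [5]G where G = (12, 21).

Repeated addition: build up to 5G.
2G: tangent at (12, 21): λ = (3·12² + 17)/(2·21) ≡ 14/13. 13⁻¹ ≡ 9 (mod 29), so λ ≡ 14·9 ≡ 10.
  x = λ² - 12 - 12 = 100 - 24 ≡ 18; y = λ·(12 - 18) - 21 ≡ 6. → (18, 6)
3G: (18, 6) + (12, 21). λ = (21 - 6)/(12 - 18) ≡ 15/23 mod 29. 23⁻¹ ≡ 24 (mod 29) since 23·24 = 552 ≡ 1, so λ ≡ 12.
  x = λ² - 18 - 12 = 144 - 30 ≡ 27; y = λ·(18 - 27) - 6 ≡ 2. → (27, 2)
4G: (27, 2) + (12, 21). λ = (21 - 2)/(12 - 27) ≡ 19/14 mod 29. 14⁻¹ ≡ 27 (mod 29) since 14·27 = 378 ≡ 1, so λ ≡ 20.
  x = λ² - 27 - 12 = 400 - 39 ≡ 13; y = λ·(27 - 13) - 2 ≡ 17. → (13, 17)
5G: (13, 17) + (12, 21). λ = (21 - 17)/(12 - 13) ≡ 4/28 mod 29. 28⁻¹ ≡ 28 (mod 29), so λ ≡ 25.
  x = λ² - 13 - 12 = 625 - 25 ≡ 20; y = λ·(13 - 20) - 17 ≡ 11. → (20, 11)

(20, 11)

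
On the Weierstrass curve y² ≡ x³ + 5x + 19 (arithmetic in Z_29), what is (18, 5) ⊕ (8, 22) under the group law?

(18, 5) + (8, 22). λ = (22 - 5)/(8 - 18) ≡ 17/19 mod 29. 19⁻¹ ≡ 26 (mod 29), so λ ≡ 7.
  x = λ² - 18 - 8 = 49 - 26 ≡ 23; y = λ·(18 - 23) - 5 ≡ 18. → (23, 18)

(23, 18)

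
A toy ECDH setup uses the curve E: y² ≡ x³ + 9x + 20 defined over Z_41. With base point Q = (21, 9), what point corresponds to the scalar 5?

Double-and-add on 5 = (101)₂. Start with Q = (21, 9) for the leading 1-bit.
double: tangent at (21, 9): λ = (3·21² + 9)/(2·9) ≡ 20/18. 18⁻¹ ≡ 16 (mod 41), so λ ≡ 20·16 ≡ 33.
  x = λ² - 21 - 21 = 1089 - 42 ≡ 22; y = λ·(21 - 22) - 9 ≡ 40. → (22, 40)
double: tangent at (22, 40): λ = (3·22² + 9)/(2·40) ≡ 26/39. 39⁻¹ ≡ 20 (mod 41), so λ ≡ 26·20 ≡ 28.
  x = λ² - 22 - 22 = 784 - 44 ≡ 2; y = λ·(22 - 2) - 40 ≡ 28. → (2, 28)
add Q: (2, 28) + (21, 9). λ = (9 - 28)/(21 - 2) ≡ 22/19 mod 41. 19⁻¹ ≡ 13 (mod 41), so λ ≡ 40.
  x = λ² - 2 - 21 = 1600 - 23 ≡ 19; y = λ·(2 - 19) - 28 ≡ 30. → (19, 30)

(19, 30)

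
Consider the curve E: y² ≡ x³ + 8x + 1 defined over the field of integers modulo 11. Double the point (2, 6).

tangent at (2, 6): λ = (3·2² + 8)/(2·6) ≡ 9/1. 1⁻¹ ≡ 1 (mod 11) since 1·1 = 1 ≡ 1, so λ ≡ 9·1 ≡ 9.
  x = λ² - 2 - 2 = 81 - 4 ≡ 0; y = λ·(2 - 0) - 6 ≡ 1. → (0, 1)

(0, 1)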